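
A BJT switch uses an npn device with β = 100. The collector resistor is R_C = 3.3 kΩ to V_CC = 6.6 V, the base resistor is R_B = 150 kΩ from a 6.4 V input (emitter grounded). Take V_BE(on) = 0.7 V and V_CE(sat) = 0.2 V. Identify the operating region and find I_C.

Assume active: I_B = (6.4 − 0.7)/150 = 0.038 mA, giving I_C = β·I_B = 3.8 mA.
But then V_CE = 6.6 − 3.8×3.3 = -5.94 V < V_CE(sat) = 0.2 V — impossible in the active region.
So the transistor is saturated. With V_CE = 0.2 V, I_C = (V_CC − 0.2)/R_C = 6.4/3.3 = 1.94 mA.
Check: β·I_B = 3.8 mA > I_C = 1.94 mA, confirming saturation.

saturation; I_C ≈ 1.9 mA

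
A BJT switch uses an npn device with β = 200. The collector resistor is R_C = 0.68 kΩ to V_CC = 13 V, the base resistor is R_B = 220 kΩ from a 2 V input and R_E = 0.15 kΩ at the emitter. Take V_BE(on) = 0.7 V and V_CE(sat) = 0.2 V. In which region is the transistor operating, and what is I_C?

active; I_C ≈ 1 mA

Assume active. Base-emitter loop: I_B = (V_BB − V_BE)/(R_B + (β+1)R_E) = (2 − 0.7)/(220 + 201×0.15) = 0.0052 mA.
I_C = β·I_B = 200×0.0052 = 1.04 mA.
V_CE = V_CC − I_C·R_C − I_E·R_E = 13 − 1.04×0.68 − 1.04×0.15 = 12.1 V > V_CE(sat), so the active-region assumption holds.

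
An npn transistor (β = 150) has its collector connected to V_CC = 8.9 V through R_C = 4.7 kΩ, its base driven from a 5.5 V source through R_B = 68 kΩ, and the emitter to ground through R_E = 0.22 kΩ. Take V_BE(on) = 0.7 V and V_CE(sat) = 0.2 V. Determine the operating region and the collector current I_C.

saturation; I_C ≈ 1.8 mA

Assume active: I_B = (5.5 − 0.7)/(68 + 151×0.22) = 0.0474 mA, I_C = β·I_B = 7.11 mA.
Then V_CE = 8.9 − 7.11×4.7 − 7.16×0.22 = -26.1 V < 0.2 V — the active assumption fails.
Re-solve with V_CE = 0.2 V. KCL at the emitter: V_E/R_E = (V_BB−0.7−V_E)/R_B + (V_CC−0.2−V_E)/R_C, giving V_E = 0.403 V.
I_C = (V_CC − 0.2 − V_E)/R_C = (8.7 − 0.403)/4.7 = 1.77 mA.
Check: I_B = (4.8 − 0.403)/68 = 0.0647 mA, and β·I_B = 9.7 mA > I_C, confirming saturation.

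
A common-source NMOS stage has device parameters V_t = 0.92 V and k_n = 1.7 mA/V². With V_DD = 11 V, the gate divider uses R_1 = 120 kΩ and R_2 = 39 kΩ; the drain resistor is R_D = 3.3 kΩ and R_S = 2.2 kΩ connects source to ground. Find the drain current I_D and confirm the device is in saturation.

V_G = V_DD·R_2/(R_1+R_2) = 11×39/159 = 2.7 V.
Assume saturation: I_D = (k_n/2)(V_GS − V_t)² with V_GS = V_G − I_D·R_S = 2.7 − 2.2·I_D.
Substituting gives 4.11·I_D² − 7.65·I_D + 2.69 = 0, with roots I_D = 0.47 or 1.39 mA.
The root I_D = 1.39 mA gives V_GS = -0.358 V ≤ V_t, so take I_D = 0.47 mA.
Then V_GS = 1.66 V and V_DS = V_DD − I_D(R_D+R_S) = 11 − 0.47×5.5 = 8.41 V.
Saturation requires V_DS ≥ V_GS − V_t = 0.744 V; 8.41 ≥ 0.744 ✓.

I_D ≈ 0.47 mA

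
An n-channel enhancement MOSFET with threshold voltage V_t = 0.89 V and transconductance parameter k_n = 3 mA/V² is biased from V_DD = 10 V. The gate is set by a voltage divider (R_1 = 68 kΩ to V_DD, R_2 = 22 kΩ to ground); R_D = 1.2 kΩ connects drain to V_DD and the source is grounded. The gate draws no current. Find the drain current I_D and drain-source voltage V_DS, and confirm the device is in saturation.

V_G = V_DD·R_2/(R_1+R_2) = 10×22/90 = 2.44 V. With the source grounded, V_GS = V_G = 2.44 V.
Assume saturation: I_D = (k_n/2)(V_GS − V_t)² = (3/2)×(2.44 − 0.89)² = 1.5×1.55² = 3.62 mA.
V_DS = V_DD − I_D·R_D = 10 − 3.62×1.2 = 5.65 V.
Saturation requires V_DS ≥ V_GS − V_t = 1.55 V; 5.65 ≥ 1.55 ✓.

I_D ≈ 3.6 mA, V_DS ≈ 5.7 V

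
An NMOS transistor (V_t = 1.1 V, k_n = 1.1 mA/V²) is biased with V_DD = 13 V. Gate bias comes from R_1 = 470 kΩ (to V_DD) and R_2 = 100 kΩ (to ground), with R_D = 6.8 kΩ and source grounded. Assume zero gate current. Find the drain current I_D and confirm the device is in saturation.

V_G = V_DD·R_2/(R_1+R_2) = 13×100/570 = 2.28 V. With the source grounded, V_GS = V_G = 2.28 V.
Assume saturation: I_D = (k_n/2)(V_GS − V_t)² = (1.1/2)×(2.28 − 1.1)² = 0.55×1.18² = 0.767 mA.
V_DS = V_DD − I_D·R_D = 13 − 0.767×6.8 = 7.79 V.
Saturation requires V_DS ≥ V_GS − V_t = 1.18 V; 7.79 ≥ 1.18 ✓.

I_D ≈ 0.77 mA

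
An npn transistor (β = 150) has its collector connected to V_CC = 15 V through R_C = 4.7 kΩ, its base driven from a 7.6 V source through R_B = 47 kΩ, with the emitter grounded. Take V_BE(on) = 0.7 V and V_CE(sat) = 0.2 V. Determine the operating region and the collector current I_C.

Assume active: I_B = (7.6 − 0.7)/47 = 0.147 mA, giving I_C = β·I_B = 22 mA.
But then V_CE = 15 − 22×4.7 = -88.5 V < V_CE(sat) = 0.2 V — impossible in the active region.
So the transistor is saturated. With V_CE = 0.2 V, I_C = (V_CC − 0.2)/R_C = 14.8/4.7 = 3.15 mA.
Check: β·I_B = 22 mA > I_C = 3.15 mA, confirming saturation.

saturation; I_C ≈ 3.1 mA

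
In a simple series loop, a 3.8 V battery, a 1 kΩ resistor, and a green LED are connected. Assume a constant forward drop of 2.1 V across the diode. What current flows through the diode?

KVL around the loop: 3.8 = V_D + I·R = 2.1 + I × 1 kΩ.
So I = (3.8 − 2.1) / 1 kΩ = 1.7 / 1 = 1.7 mA.

I ≈ 1.7 mA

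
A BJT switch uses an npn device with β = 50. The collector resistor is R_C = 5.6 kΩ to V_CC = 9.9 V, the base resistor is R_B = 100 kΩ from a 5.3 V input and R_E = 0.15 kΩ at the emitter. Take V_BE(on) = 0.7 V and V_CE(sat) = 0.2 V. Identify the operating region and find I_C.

saturation; I_C ≈ 1.7 mA

Assume active: I_B = (5.3 − 0.7)/(100 + 51×0.15) = 0.0427 mA, I_C = β·I_B = 2.14 mA.
Then V_CE = 9.9 − 2.14×5.6 − 2.18×0.15 = -2.39 V < 0.2 V — the active assumption fails.
Re-solve with V_CE = 0.2 V. KCL at the emitter: V_E/R_E = (V_BB−0.7−V_E)/R_B + (V_CC−0.2−V_E)/R_C, giving V_E = 0.259 V.
I_C = (V_CC − 0.2 − V_E)/R_C = (9.7 − 0.259)/5.6 = 1.69 mA.
Check: I_B = (4.6 − 0.259)/100 = 0.0434 mA, and β·I_B = 2.17 mA > I_C, confirming saturation.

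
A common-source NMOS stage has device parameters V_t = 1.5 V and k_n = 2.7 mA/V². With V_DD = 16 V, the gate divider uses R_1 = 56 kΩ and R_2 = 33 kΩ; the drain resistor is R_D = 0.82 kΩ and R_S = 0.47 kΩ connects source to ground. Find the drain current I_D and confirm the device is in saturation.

I_D ≈ 5.2 mA

V_G = V_DD·R_2/(R_1+R_2) = 16×33/89 = 5.93 V.
Assume saturation: I_D = (k_n/2)(V_GS − V_t)² with V_GS = V_G − I_D·R_S = 5.93 − 0.47·I_D.
Substituting gives 0.298·I_D² − 6.62·I_D + 26.5 = 0, with roots I_D = 5.24 or 17 mA.
The root I_D = 17 mA gives V_GS = -2.05 V ≤ V_t, so take I_D = 5.24 mA.
Then V_GS = 3.47 V and V_DS = V_DD − I_D(R_D+R_S) = 16 − 5.24×1.29 = 9.24 V.
Saturation requires V_DS ≥ V_GS − V_t = 1.97 V; 9.24 ≥ 1.97 ✓.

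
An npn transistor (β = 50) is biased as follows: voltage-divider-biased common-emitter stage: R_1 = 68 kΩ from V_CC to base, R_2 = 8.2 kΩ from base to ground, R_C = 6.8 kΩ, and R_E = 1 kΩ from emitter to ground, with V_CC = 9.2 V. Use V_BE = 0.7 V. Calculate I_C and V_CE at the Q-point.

Thevenize the base divider: V_Th = V_CC·R_2/(R_1+R_2) = 9.2×8.2/76.2 = 0.99 V, R_Th = R_1‖R_2 = 7.32 kΩ.
Base-emitter loop: V_Th = I_B·R_Th + V_BE + (β+1)I_B·R_E, so I_B = (0.99 − 0.7) / (7.32 + 51×1) = 0.00497 mA.
I_C = β·I_B = 50×0.00497 = 0.249 mA, and I_E = (β+1)I_B = 0.254 mA.
V_CE = V_CC − I_C·R_C − I_E·R_E = 9.2 − 0.249×6.8 − 0.254×1 = 7.26 V.
V_CE = 7.26 V > 0.2 V confirms active-region operation.

I_C ≈ 0.25 mA, V_CE ≈ 7.3 V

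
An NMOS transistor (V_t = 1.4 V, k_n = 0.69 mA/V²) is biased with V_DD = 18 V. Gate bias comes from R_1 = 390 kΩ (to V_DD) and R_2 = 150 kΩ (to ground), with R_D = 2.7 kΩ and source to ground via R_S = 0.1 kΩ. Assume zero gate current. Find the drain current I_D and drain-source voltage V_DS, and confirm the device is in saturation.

V_G = V_DD·R_2/(R_1+R_2) = 18×150/540 = 5 V.
Assume saturation: I_D = (k_n/2)(V_GS − V_t)² with V_GS = V_G − I_D·R_S = 5 − 0.1·I_D.
Substituting gives 0.00345·I_D² − 1.25·I_D + 4.47 = 0, with roots I_D = 3.62 or 358 mA.
The root I_D = 358 mA gives V_GS = -30.8 V ≤ V_t, so take I_D = 3.62 mA.
Then V_GS = 4.64 V and V_DS = V_DD − I_D(R_D+R_S) = 18 − 3.62×2.8 = 7.87 V.
Saturation requires V_DS ≥ V_GS − V_t = 3.24 V; 7.87 ≥ 3.24 ✓.

I_D ≈ 3.6 mA, V_DS ≈ 7.9 V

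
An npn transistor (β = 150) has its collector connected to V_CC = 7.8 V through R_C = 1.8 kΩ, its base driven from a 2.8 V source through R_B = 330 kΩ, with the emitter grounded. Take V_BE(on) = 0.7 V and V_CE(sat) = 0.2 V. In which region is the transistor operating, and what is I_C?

Assume active. Base-emitter loop: I_B = (V_BB − V_BE)/R_B = (2.8 − 0.7)/330 = 0.00636 mA.
I_C = β·I_B = 150×0.00636 = 0.955 mA.
V_CE = V_CC − I_C·R_C = 7.8 − 0.955×1.8 = 6.08 V > V_CE(sat), so the active-region assumption holds.

active; I_C ≈ 0.95 mA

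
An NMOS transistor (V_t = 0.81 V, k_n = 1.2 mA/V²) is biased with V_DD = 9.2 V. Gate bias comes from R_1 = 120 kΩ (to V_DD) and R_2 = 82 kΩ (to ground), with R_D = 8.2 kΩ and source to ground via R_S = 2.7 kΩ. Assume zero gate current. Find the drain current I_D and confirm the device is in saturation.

I_D ≈ 0.69 mA

V_G = V_DD·R_2/(R_1+R_2) = 9.2×82/202 = 3.73 V.
Assume saturation: I_D = (k_n/2)(V_GS − V_t)² with V_GS = V_G − I_D·R_S = 3.73 − 2.7·I_D.
Substituting gives 4.37·I_D² − 10.5·I_D + 5.13 = 0, with roots I_D = 0.687 or 1.71 mA.
The root I_D = 1.71 mA gives V_GS = -0.877 V ≤ V_t, so take I_D = 0.687 mA.
Then V_GS = 1.88 V and V_DS = V_DD − I_D(R_D+R_S) = 9.2 − 0.687×10.9 = 1.71 V.
Saturation requires V_DS ≥ V_GS − V_t = 1.07 V; 1.71 ≥ 1.07 ✓.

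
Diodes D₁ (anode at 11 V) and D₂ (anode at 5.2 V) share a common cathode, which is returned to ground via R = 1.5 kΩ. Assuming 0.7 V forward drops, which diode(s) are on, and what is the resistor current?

Only D₁ conducts; I_R ≈ 6.9 mA

Assume both conduct. Then node N would need to be at both 11−0.7 = 10.3 V and 5.2−0.7 = 4.5 V, which is impossible.
Assume only D₁ conducts: V_N = 11 − 0.7 = 10.3 V, so I_R = 10.3/1.5 = 6.87 mA.
Check D₂: its anode-to-cathode voltage is 5.2 − 10.3 = -5.1 V < 0.7 V, so it is off. The assumption is consistent.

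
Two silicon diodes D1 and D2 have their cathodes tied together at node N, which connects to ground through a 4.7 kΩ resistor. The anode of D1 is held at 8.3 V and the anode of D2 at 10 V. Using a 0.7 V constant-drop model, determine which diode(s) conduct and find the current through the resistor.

Only D2 conducts; I_R ≈ 2 mA

Assume both conduct. Then node N would need to be at both 8.3−0.7 = 7.6 V and 10−0.7 = 9.3 V, which is impossible.
Assume only D2 conducts: V_N = 10 − 0.7 = 9.3 V, so I_R = 9.3/4.7 = 1.98 mA.
Check D1: its anode-to-cathode voltage is 8.3 − 9.3 = -1 V < 0.7 V, so it is off. The assumption is consistent.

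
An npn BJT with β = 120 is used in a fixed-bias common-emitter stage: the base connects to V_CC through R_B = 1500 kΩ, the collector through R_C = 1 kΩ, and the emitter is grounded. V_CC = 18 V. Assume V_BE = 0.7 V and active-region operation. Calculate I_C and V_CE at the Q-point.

I_C ≈ 1.4 mA, V_CE ≈ 17 V

Base loop: V_CC = I_B·R_B + V_BE, so I_B = (18 − 0.7)/1500 kΩ = 0.0115 mA.
In the active region I_C = β·I_B = 120 × 0.0115 = 1.38 mA.
Collector loop: V_CE = V_CC − I_C·R_C = 18 − 1.38×1 = 16.6 V.
Since V_CE = 16.6 V > V_CE(sat) ≈ 0.2 V, the transistor is in the active region as assumed.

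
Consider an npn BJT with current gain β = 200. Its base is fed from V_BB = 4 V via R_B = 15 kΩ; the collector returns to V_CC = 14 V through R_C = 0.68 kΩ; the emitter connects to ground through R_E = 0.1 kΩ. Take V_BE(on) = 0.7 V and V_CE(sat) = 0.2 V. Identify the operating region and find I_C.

Assume active: I_B = (4 − 0.7)/(15 + 201×0.1) = 0.094 mA, I_C = β·I_B = 18.8 mA.
Then V_CE = 14 − 18.8×0.68 − 18.9×0.1 = -0.676 V < 0.2 V — the active assumption fails.
Re-solve with V_CE = 0.2 V. KCL at the emitter: V_E/R_E = (V_BB−0.7−V_E)/R_B + (V_CC−0.2−V_E)/R_C, giving V_E = 1.78 V.
I_C = (V_CC − 0.2 − V_E)/R_C = (13.8 − 1.78)/0.68 = 17.7 mA.
Check: I_B = (3.3 − 1.78)/15 = 0.101 mA, and β·I_B = 20.3 mA > I_C, confirming saturation.

saturation; I_C ≈ 18 mA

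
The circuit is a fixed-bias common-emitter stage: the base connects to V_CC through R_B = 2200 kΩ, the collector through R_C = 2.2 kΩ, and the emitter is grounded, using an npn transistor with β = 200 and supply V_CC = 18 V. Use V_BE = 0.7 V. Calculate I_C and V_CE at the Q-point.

Base loop: V_CC = I_B·R_B + V_BE, so I_B = (18 − 0.7)/2200 kΩ = 0.00786 mA.
In the active region I_C = β·I_B = 200 × 0.00786 = 1.57 mA.
Collector loop: V_CE = V_CC − I_C·R_C = 18 − 1.57×2.2 = 14.5 V.
Since V_CE = 14.5 V > V_CE(sat) ≈ 0.2 V, the transistor is in the active region as assumed.

I_C ≈ 1.6 mA, V_CE ≈ 15 V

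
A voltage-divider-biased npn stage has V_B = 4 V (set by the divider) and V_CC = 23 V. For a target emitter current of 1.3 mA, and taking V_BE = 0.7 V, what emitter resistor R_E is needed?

R_E ≈ 2.5 kΩ

V_E = V_B − V_BE = 4 − 0.7 = 3.3 V.
R_E = V_E / I_E = 3.3 / 1.3 = 2.54 kΩ.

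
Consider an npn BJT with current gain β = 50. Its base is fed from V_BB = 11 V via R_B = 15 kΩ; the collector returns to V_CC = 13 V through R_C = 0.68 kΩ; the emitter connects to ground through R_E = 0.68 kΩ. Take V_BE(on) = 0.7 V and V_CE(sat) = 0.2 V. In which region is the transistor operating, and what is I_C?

saturation; I_C ≈ 9.3 mA

Assume active: I_B = (11 − 0.7)/(15 + 51×0.68) = 0.207 mA, I_C = β·I_B = 10.4 mA.
Then V_CE = 13 − 10.4×0.68 − 10.6×0.68 = -1.24 V < 0.2 V — the active assumption fails.
Re-solve with V_CE = 0.2 V. KCL at the emitter: V_E/R_E = (V_BB−0.7−V_E)/R_B + (V_CC−0.2−V_E)/R_C, giving V_E = 6.49 V.
I_C = (V_CC − 0.2 − V_E)/R_C = (12.8 − 6.49)/0.68 = 9.28 mA.
Check: I_B = (10.3 − 6.49)/15 = 0.254 mA, and β·I_B = 12.7 mA > I_C, confirming saturation.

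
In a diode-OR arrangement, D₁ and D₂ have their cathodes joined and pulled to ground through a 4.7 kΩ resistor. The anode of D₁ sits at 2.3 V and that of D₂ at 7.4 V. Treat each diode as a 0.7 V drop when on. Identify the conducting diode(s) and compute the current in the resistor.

Assume both conduct. Then node N would need to be at both 2.3−0.7 = 1.6 V and 7.4−0.7 = 6.7 V, which is impossible.
Assume only D₂ conducts: V_N = 7.4 − 0.7 = 6.7 V, so I_R = 6.7/4.7 = 1.43 mA.
Check D₁: its anode-to-cathode voltage is 2.3 − 6.7 = -4.4 V < 0.7 V, so it is off. The assumption is consistent.

Only D₂ conducts; I_R ≈ 1.4 mA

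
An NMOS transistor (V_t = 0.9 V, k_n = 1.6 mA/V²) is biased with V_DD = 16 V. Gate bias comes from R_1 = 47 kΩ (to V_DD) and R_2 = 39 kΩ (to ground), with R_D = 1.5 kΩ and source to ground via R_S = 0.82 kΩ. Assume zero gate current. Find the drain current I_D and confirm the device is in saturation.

I_D ≈ 4.8 mA

V_G = V_DD·R_2/(R_1+R_2) = 16×39/86 = 7.26 V.
Assume saturation: I_D = (k_n/2)(V_GS − V_t)² with V_GS = V_G − I_D·R_S = 7.26 − 0.82·I_D.
Substituting gives 0.538·I_D² − 9.34·I_D + 32.3 = 0, with roots I_D = 4.77 or 12.6 mA.
The root I_D = 12.6 mA gives V_GS = -3.07 V ≤ V_t, so take I_D = 4.77 mA.
Then V_GS = 3.34 V and V_DS = V_DD − I_D(R_D+R_S) = 16 − 4.77×2.32 = 4.93 V.
Saturation requires V_DS ≥ V_GS − V_t = 2.44 V; 4.93 ≥ 2.44 ✓.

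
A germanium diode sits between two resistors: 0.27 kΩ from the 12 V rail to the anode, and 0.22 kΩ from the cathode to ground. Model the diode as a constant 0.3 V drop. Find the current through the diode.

I ≈ 24 mA

The two resistors are in series with the diode, so KVL gives 12 = I·0.27 + 0.3 + I·0.22.
I = (12 − 0.3) / (0.27 + 0.22) kΩ = 11.7 / 0.49 = 23.9 mA.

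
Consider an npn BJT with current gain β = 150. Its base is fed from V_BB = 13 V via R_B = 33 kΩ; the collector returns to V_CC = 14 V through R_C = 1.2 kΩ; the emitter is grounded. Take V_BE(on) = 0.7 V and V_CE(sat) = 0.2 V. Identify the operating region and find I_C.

saturation; I_C ≈ 12 mA

Assume active: I_B = (13 − 0.7)/33 = 0.373 mA, giving I_C = β·I_B = 55.9 mA.
But then V_CE = 14 − 55.9×1.2 = -53.1 V < V_CE(sat) = 0.2 V — impossible in the active region.
So the transistor is saturated. With V_CE = 0.2 V, I_C = (V_CC − 0.2)/R_C = 13.8/1.2 = 11.5 mA.
Check: β·I_B = 55.9 mA > I_C = 11.5 mA, confirming saturation.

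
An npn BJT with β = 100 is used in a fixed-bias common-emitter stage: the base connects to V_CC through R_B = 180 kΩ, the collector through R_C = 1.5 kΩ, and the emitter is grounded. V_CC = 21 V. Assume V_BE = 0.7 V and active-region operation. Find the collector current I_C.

Base loop: V_CC = I_B·R_B + V_BE, so I_B = (21 − 0.7)/180 kΩ = 0.113 mA.
In the active region I_C = β·I_B = 100 × 0.113 = 11.3 mA.
Collector loop: V_CE = V_CC − I_C·R_C = 21 − 11.3×1.5 = 4.08 V.
Since V_CE = 4.08 V > V_CE(sat) ≈ 0.2 V, the transistor is in the active region as assumed.

I_C ≈ 11 mA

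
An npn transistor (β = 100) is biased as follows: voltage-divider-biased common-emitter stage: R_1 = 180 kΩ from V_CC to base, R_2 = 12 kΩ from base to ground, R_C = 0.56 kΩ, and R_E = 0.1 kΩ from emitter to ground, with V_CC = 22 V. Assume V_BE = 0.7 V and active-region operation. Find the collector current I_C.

I_C ≈ 3.2 mA

Thevenize the base divider: V_Th = V_CC·R_2/(R_1+R_2) = 22×12/192 = 1.38 V, R_Th = R_1‖R_2 = 11.2 kΩ.
Base-emitter loop: V_Th = I_B·R_Th + V_BE + (β+1)I_B·R_E, so I_B = (1.38 − 0.7) / (11.2 + 101×0.1) = 0.0316 mA.
I_C = β·I_B = 100×0.0316 = 3.16 mA, and I_E = (β+1)I_B = 3.19 mA.
V_CE = V_CC − I_C·R_C − I_E·R_E = 22 − 3.16×0.56 − 3.19×0.1 = 19.9 V.
V_CE = 19.9 V > 0.2 V confirms active-region operation.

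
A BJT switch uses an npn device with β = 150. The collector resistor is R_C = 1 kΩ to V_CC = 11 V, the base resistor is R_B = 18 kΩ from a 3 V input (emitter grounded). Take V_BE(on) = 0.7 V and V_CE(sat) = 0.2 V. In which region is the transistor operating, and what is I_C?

Assume active: I_B = (3 − 0.7)/18 = 0.128 mA, giving I_C = β·I_B = 19.2 mA.
But then V_CE = 11 − 19.2×1 = -8.17 V < V_CE(sat) = 0.2 V — impossible in the active region.
So the transistor is saturated. With V_CE = 0.2 V, I_C = (V_CC − 0.2)/R_C = 10.8/1 = 10.8 mA.
Check: β·I_B = 19.2 mA > I_C = 10.8 mA, confirming saturation.

saturation; I_C ≈ 11 mA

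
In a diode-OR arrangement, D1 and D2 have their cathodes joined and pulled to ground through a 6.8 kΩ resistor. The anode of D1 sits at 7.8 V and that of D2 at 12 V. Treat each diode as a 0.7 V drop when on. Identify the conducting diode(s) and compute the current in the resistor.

Only D2 conducts; I_R ≈ 1.7 mA

Assume both conduct. Then node N would need to be at both 7.8−0.7 = 7.1 V and 12−0.7 = 11.3 V, which is impossible.
Assume only D2 conducts: V_N = 12 − 0.7 = 11.3 V, so I_R = 11.3/6.8 = 1.66 mA.
Check D1: its anode-to-cathode voltage is 7.8 − 11.3 = -3.5 V < 0.7 V, so it is off. The assumption is consistent.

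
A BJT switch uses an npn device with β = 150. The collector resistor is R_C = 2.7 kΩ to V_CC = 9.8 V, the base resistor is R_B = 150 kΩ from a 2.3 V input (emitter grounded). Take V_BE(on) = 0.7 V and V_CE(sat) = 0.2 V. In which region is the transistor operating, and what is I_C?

active; I_C ≈ 1.6 mA

Assume active. Base-emitter loop: I_B = (V_BB − V_BE)/R_B = (2.3 − 0.7)/150 = 0.0107 mA.
I_C = β·I_B = 150×0.0107 = 1.6 mA.
V_CE = V_CC − I_C·R_C = 9.8 − 1.6×2.7 = 5.48 V > V_CE(sat), so the active-region assumption holds.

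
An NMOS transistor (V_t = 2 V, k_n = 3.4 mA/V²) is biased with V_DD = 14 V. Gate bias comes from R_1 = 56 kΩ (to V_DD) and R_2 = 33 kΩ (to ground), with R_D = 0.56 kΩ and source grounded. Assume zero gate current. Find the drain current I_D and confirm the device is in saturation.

V_G = V_DD·R_2/(R_1+R_2) = 14×33/89 = 5.19 V. With the source grounded, V_GS = V_G = 5.19 V.
Assume saturation: I_D = (k_n/2)(V_GS − V_t)² = (3.4/2)×(5.19 − 2)² = 1.7×3.19² = 17.3 mA.
V_DS = V_DD − I_D·R_D = 14 − 17.3×0.56 = 4.31 V.
Saturation requires V_DS ≥ V_GS − V_t = 3.19 V; 4.31 ≥ 3.19 ✓.

I_D ≈ 17 mA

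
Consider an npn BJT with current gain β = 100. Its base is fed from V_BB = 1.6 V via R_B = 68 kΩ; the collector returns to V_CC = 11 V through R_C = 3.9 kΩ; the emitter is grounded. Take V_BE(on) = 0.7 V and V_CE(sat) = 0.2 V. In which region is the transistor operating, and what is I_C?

active; I_C ≈ 1.3 mA

Assume active. Base-emitter loop: I_B = (V_BB − V_BE)/R_B = (1.6 − 0.7)/68 = 0.0132 mA.
I_C = β·I_B = 100×0.0132 = 1.32 mA.
V_CE = V_CC − I_C·R_C = 11 − 1.32×3.9 = 5.84 V > V_CE(sat), so the active-region assumption holds.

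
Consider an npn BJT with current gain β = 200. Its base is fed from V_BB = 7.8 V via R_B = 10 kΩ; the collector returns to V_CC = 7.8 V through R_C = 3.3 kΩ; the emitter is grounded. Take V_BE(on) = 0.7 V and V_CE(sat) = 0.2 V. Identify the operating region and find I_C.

Assume active: I_B = (7.8 − 0.7)/10 = 0.71 mA, giving I_C = β·I_B = 142 mA.
But then V_CE = 7.8 − 142×3.3 = -461 V < V_CE(sat) = 0.2 V — impossible in the active region.
So the transistor is saturated. With V_CE = 0.2 V, I_C = (V_CC − 0.2)/R_C = 7.6/3.3 = 2.3 mA.
Check: β·I_B = 142 mA > I_C = 2.3 mA, confirming saturation.

saturation; I_C ≈ 2.3 mA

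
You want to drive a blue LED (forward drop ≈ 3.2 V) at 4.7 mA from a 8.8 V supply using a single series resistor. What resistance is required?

The resistor drops V_S − V_D = 8.8 − 3.2 = 5.6 V at 4.7 mA.
R = 5.6 V / 4.7 mA = 1.19 kΩ.

R ≈ 1.2 kΩ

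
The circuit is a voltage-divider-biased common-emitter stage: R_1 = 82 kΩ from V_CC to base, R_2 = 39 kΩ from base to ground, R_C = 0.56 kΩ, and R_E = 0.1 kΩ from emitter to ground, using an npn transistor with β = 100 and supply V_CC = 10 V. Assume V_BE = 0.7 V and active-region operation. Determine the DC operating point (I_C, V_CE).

I_C ≈ 6.9 mA, V_CE ≈ 5.4 V

Thevenize the base divider: V_Th = V_CC·R_2/(R_1+R_2) = 10×39/121 = 3.22 V, R_Th = R_1‖R_2 = 26.4 kΩ.
Base-emitter loop: V_Th = I_B·R_Th + V_BE + (β+1)I_B·R_E, so I_B = (3.22 − 0.7) / (26.4 + 101×0.1) = 0.0691 mA.
I_C = β·I_B = 100×0.0691 = 6.91 mA, and I_E = (β+1)I_B = 6.98 mA.
V_CE = V_CC − I_C·R_C − I_E·R_E = 10 − 6.91×0.56 − 6.98×0.1 = 5.43 V.
V_CE = 5.43 V > 0.2 V confirms active-region operation.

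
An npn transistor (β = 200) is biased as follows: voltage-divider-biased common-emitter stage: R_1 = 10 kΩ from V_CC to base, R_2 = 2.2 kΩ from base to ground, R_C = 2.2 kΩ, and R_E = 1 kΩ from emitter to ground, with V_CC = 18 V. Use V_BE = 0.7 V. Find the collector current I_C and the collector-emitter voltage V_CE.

I_C ≈ 2.5 mA, V_CE ≈ 10 V

Thevenize the base divider: V_Th = V_CC·R_2/(R_1+R_2) = 18×2.2/12.2 = 3.25 V, R_Th = R_1‖R_2 = 1.8 kΩ.
Base-emitter loop: V_Th = I_B·R_Th + V_BE + (β+1)I_B·R_E, so I_B = (3.25 − 0.7) / (1.8 + 201×1) = 0.0126 mA.
I_C = β·I_B = 200×0.0126 = 2.51 mA, and I_E = (β+1)I_B = 2.52 mA.
V_CE = V_CC − I_C·R_C − I_E·R_E = 18 − 2.51×2.2 − 2.52×1 = 9.95 V.
V_CE = 9.95 V > 0.2 V confirms active-region operation.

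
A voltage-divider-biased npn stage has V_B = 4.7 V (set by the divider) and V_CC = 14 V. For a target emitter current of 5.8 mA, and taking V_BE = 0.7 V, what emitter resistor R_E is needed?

R_E ≈ 0.69 kΩ

V_E = V_B − V_BE = 4.7 − 0.7 = 4 V.
R_E = V_E / I_E = 4 / 5.8 = 0.69 kΩ.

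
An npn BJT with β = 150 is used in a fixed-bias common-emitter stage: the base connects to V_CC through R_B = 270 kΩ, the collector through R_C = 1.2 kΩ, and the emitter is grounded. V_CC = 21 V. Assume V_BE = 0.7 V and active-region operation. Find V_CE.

Base loop: V_CC = I_B·R_B + V_BE, so I_B = (21 − 0.7)/270 kΩ = 0.0752 mA.
In the active region I_C = β·I_B = 150 × 0.0752 = 11.3 mA.
Collector loop: V_CE = V_CC − I_C·R_C = 21 − 11.3×1.2 = 7.47 V.
Since V_CE = 7.47 V > V_CE(sat) ≈ 0.2 V, the transistor is in the active region as assumed.

V_CE ≈ 7.5 V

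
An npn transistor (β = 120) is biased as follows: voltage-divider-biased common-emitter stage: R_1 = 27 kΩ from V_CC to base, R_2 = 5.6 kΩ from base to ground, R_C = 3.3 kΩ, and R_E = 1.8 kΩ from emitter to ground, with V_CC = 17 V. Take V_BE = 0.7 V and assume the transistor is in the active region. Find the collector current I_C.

Thevenize the base divider: V_Th = V_CC·R_2/(R_1+R_2) = 17×5.6/32.6 = 2.92 V, R_Th = R_1‖R_2 = 4.64 kΩ.
Base-emitter loop: V_Th = I_B·R_Th + V_BE + (β+1)I_B·R_E, so I_B = (2.92 − 0.7) / (4.64 + 121×1.8) = 0.00998 mA.
I_C = β·I_B = 120×0.00998 = 1.2 mA, and I_E = (β+1)I_B = 1.21 mA.
V_CE = V_CC − I_C·R_C − I_E·R_E = 17 − 1.2×3.3 − 1.21×1.8 = 10.9 V.
V_CE = 10.9 V > 0.2 V confirms active-region operation.

I_C ≈ 1.2 mA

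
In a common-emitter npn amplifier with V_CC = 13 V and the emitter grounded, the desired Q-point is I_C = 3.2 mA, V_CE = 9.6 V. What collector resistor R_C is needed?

Collector loop: V_CC = I_C·R_C + V_CE.
R_C = (V_CC − V_CE)/I_C = (13 − 9.6)/3.2 = 1.06 kΩ.

R_C ≈ 1.1 kΩ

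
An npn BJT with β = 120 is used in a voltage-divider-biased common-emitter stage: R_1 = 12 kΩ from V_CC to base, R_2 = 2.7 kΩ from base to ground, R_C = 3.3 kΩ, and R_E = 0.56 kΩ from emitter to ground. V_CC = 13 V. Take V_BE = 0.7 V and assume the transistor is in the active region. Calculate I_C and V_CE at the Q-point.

Thevenize the base divider: V_Th = V_CC·R_2/(R_1+R_2) = 13×2.7/14.7 = 2.39 V, R_Th = R_1‖R_2 = 2.2 kΩ.
Base-emitter loop: V_Th = I_B·R_Th + V_BE + (β+1)I_B·R_E, so I_B = (2.39 − 0.7) / (2.2 + 121×0.56) = 0.0241 mA.
I_C = β·I_B = 120×0.0241 = 2.89 mA, and I_E = (β+1)I_B = 2.92 mA.
V_CE = V_CC − I_C·R_C − I_E·R_E = 13 − 2.89×3.3 − 2.92×0.56 = 1.81 V.
V_CE = 1.81 V > 0.2 V confirms active-region operation.

I_C ≈ 2.9 mA, V_CE ≈ 1.8 V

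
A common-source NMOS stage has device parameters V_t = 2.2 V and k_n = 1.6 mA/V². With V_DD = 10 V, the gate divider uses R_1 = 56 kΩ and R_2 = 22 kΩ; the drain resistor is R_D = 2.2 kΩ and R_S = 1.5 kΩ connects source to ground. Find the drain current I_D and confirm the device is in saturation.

V_G = V_DD·R_2/(R_1+R_2) = 10×22/78 = 2.82 V.
Assume saturation: I_D = (k_n/2)(V_GS − V_t)² with V_GS = V_G − I_D·R_S = 2.82 − 1.5·I_D.
Substituting gives 1.8·I_D² − 2.49·I_D + 0.308 = 0, with roots I_D = 0.137 or 1.25 mA.
The root I_D = 1.25 mA gives V_GS = 0.952 V ≤ V_t, so take I_D = 0.137 mA.
Then V_GS = 2.61 V and V_DS = V_DD − I_D(R_D+R_S) = 10 − 0.137×3.7 = 9.49 V.
Saturation requires V_DS ≥ V_GS − V_t = 0.414 V; 9.49 ≥ 0.414 ✓.

I_D ≈ 0.14 mA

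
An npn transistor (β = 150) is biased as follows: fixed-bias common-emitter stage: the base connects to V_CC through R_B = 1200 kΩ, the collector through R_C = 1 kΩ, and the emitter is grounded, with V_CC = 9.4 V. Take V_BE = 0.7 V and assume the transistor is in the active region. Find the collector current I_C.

Base loop: V_CC = I_B·R_B + V_BE, so I_B = (9.4 − 0.7)/1200 kΩ = 0.00725 mA.
In the active region I_C = β·I_B = 150 × 0.00725 = 1.09 mA.
Collector loop: V_CE = V_CC − I_C·R_C = 9.4 − 1.09×1 = 8.31 V.
Since V_CE = 8.31 V > V_CE(sat) ≈ 0.2 V, the transistor is in the active region as assumed.

I_C ≈ 1.1 mA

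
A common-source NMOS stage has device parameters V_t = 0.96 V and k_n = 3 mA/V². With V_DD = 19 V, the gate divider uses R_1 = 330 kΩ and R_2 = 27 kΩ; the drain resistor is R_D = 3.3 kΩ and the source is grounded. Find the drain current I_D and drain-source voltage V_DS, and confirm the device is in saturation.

V_G = V_DD·R_2/(R_1+R_2) = 19×27/357 = 1.44 V. With the source grounded, V_GS = V_G = 1.44 V.
Assume saturation: I_D = (k_n/2)(V_GS − V_t)² = (3/2)×(1.44 − 0.96)² = 1.5×0.477² = 0.341 mA.
V_DS = V_DD − I_D·R_D = 19 − 0.341×3.3 = 17.9 V.
Saturation requires V_DS ≥ V_GS − V_t = 0.477 V; 17.9 ≥ 0.477 ✓.

I_D ≈ 0.34 mA, V_DS ≈ 18 V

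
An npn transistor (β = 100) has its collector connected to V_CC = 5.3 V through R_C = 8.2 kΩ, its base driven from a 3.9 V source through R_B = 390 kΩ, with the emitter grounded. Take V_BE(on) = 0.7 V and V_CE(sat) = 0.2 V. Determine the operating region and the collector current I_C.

Assume active: I_B = (3.9 − 0.7)/390 = 0.00821 mA, giving I_C = β·I_B = 0.821 mA.
But then V_CE = 5.3 − 0.821×8.2 = -1.43 V < V_CE(sat) = 0.2 V — impossible in the active region.
So the transistor is saturated. With V_CE = 0.2 V, I_C = (V_CC − 0.2)/R_C = 5.1/8.2 = 0.622 mA.
Check: β·I_B = 0.821 mA > I_C = 0.622 mA, confirming saturation.

saturation; I_C ≈ 0.62 mA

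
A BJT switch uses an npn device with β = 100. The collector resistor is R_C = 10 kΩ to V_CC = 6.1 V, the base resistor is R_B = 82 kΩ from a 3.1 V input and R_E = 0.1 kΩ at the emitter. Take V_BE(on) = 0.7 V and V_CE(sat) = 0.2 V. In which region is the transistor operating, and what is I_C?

saturation; I_C ≈ 0.58 mA

Assume active: I_B = (3.1 − 0.7)/(82 + 101×0.1) = 0.0261 mA, I_C = β·I_B = 2.61 mA.
Then V_CE = 6.1 − 2.61×10 − 2.63×0.1 = -20.2 V < 0.2 V — the active assumption fails.
Re-solve with V_CE = 0.2 V. KCL at the emitter: V_E/R_E = (V_BB−0.7−V_E)/R_B + (V_CC−0.2−V_E)/R_C, giving V_E = 0.0612 V.
I_C = (V_CC − 0.2 − V_E)/R_C = (5.9 − 0.0612)/10 = 0.584 mA.
Check: I_B = (2.4 − 0.0612)/82 = 0.0285 mA, and β·I_B = 2.85 mA > I_C, confirming saturation.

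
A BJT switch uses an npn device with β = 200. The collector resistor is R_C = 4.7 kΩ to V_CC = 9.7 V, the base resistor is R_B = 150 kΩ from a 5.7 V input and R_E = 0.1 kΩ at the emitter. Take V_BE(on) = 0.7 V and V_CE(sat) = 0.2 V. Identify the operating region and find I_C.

saturation; I_C ≈ 2 mA

Assume active: I_B = (5.7 − 0.7)/(150 + 201×0.1) = 0.0294 mA, I_C = β·I_B = 5.88 mA.
Then V_CE = 9.7 − 5.88×4.7 − 5.91×0.1 = -18.5 V < 0.2 V — the active assumption fails.
Re-solve with V_CE = 0.2 V. KCL at the emitter: V_E/R_E = (V_BB−0.7−V_E)/R_B + (V_CC−0.2−V_E)/R_C, giving V_E = 0.201 V.
I_C = (V_CC − 0.2 − V_E)/R_C = (9.5 − 0.201)/4.7 = 1.98 mA.
Check: I_B = (5 − 0.201)/150 = 0.032 mA, and β·I_B = 6.4 mA > I_C, confirming saturation.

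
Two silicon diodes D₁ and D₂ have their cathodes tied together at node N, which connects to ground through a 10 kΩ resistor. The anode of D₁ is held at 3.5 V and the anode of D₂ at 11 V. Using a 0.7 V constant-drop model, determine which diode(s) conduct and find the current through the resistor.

Only D₂ conducts; I_R ≈ 1 mA

Assume both conduct. Then node N would need to be at both 3.5−0.7 = 2.8 V and 11−0.7 = 10.3 V, which is impossible.
Assume only D₂ conducts: V_N = 11 − 0.7 = 10.3 V, so I_R = 10.3/10 = 1.03 mA.
Check D₁: its anode-to-cathode voltage is 3.5 − 10.3 = -6.8 V < 0.7 V, so it is off. The assumption is consistent.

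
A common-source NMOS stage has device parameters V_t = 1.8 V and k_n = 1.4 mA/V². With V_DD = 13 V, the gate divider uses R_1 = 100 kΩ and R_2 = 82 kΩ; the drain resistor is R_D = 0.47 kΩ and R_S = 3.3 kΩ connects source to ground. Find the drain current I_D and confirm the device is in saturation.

V_G = V_DD·R_2/(R_1+R_2) = 13×82/182 = 5.86 V.
Assume saturation: I_D = (k_n/2)(V_GS − V_t)² with V_GS = V_G − I_D·R_S = 5.86 − 3.3·I_D.
Substituting gives 7.62·I_D² − 19.7·I_D + 11.5 = 0, with roots I_D = 0.888 or 1.7 mA.
The root I_D = 1.7 mA gives V_GS = 0.241 V ≤ V_t, so take I_D = 0.888 mA.
Then V_GS = 2.93 V and V_DS = V_DD − I_D(R_D+R_S) = 13 − 0.888×3.77 = 9.65 V.
Saturation requires V_DS ≥ V_GS − V_t = 1.13 V; 9.65 ≥ 1.13 ✓.

I_D ≈ 0.89 mA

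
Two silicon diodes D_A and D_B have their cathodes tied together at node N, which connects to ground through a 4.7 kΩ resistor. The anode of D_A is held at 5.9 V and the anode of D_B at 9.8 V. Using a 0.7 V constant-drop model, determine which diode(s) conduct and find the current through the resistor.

Assume both conduct. Then node N would need to be at both 5.9−0.7 = 5.2 V and 9.8−0.7 = 9.1 V, which is impossible.
Assume only D_B conducts: V_N = 9.8 − 0.7 = 9.1 V, so I_R = 9.1/4.7 = 1.94 mA.
Check D_A: its anode-to-cathode voltage is 5.9 − 9.1 = -3.2 V < 0.7 V, so it is off. The assumption is consistent.

Only D_B conducts; I_R ≈ 1.9 mA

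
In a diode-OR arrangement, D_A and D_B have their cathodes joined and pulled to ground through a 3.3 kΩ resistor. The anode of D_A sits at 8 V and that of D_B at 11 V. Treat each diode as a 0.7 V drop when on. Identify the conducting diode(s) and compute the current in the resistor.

Only D_B conducts; I_R ≈ 3.1 mA

Assume both conduct. Then node N would need to be at both 8−0.7 = 7.3 V and 11−0.7 = 10.3 V, which is impossible.
Assume only D_B conducts: V_N = 11 − 0.7 = 10.3 V, so I_R = 10.3/3.3 = 3.12 mA.
Check D_A: its anode-to-cathode voltage is 8 − 10.3 = -2.3 V < 0.7 V, so it is off. The assumption is consistent.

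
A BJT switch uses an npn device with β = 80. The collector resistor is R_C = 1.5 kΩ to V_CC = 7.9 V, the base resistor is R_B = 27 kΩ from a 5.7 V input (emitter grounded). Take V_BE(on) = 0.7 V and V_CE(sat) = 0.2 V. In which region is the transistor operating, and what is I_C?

saturation; I_C ≈ 5.1 mA

Assume active: I_B = (5.7 − 0.7)/27 = 0.185 mA, giving I_C = β·I_B = 14.8 mA.
But then V_CE = 7.9 − 14.8×1.5 = -14.3 V < V_CE(sat) = 0.2 V — impossible in the active region.
So the transistor is saturated. With V_CE = 0.2 V, I_C = (V_CC − 0.2)/R_C = 7.7/1.5 = 5.13 mA.
Check: β·I_B = 14.8 mA > I_C = 5.13 mA, confirming saturation.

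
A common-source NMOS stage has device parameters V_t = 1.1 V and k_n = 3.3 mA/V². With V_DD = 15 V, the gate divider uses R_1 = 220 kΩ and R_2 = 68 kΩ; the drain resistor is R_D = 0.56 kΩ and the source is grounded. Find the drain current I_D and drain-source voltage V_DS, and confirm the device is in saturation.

V_G = V_DD·R_2/(R_1+R_2) = 15×68/288 = 3.54 V. With the source grounded, V_GS = V_G = 3.54 V.
Assume saturation: I_D = (k_n/2)(V_GS − V_t)² = (3.3/2)×(3.54 − 1.1)² = 1.65×2.44² = 9.84 mA.
V_DS = V_DD − I_D·R_D = 15 − 9.84×0.56 = 9.49 V.
Saturation requires V_DS ≥ V_GS − V_t = 2.44 V; 9.49 ≥ 2.44 ✓.

I_D ≈ 9.8 mA, V_DS ≈ 9.5 V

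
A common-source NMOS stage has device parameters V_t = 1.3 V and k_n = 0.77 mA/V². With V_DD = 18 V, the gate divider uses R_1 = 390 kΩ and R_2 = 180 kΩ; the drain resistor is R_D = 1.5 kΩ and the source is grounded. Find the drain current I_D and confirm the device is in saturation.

V_G = V_DD·R_2/(R_1+R_2) = 18×180/570 = 5.68 V. With the source grounded, V_GS = V_G = 5.68 V.
Assume saturation: I_D = (k_n/2)(V_GS − V_t)² = (0.77/2)×(5.68 − 1.3)² = 0.385×4.38² = 7.4 mA.
V_DS = V_DD − I_D·R_D = 18 − 7.4×1.5 = 6.9 V.
Saturation requires V_DS ≥ V_GS − V_t = 4.38 V; 6.9 ≥ 4.38 ✓.

I_D ≈ 7.4 mA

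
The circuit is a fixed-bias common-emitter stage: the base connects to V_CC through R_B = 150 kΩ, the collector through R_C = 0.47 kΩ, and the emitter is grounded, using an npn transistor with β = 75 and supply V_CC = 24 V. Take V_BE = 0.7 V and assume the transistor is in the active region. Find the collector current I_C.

I_C ≈ 12 mA

Base loop: V_CC = I_B·R_B + V_BE, so I_B = (24 − 0.7)/150 kΩ = 0.155 mA.
In the active region I_C = β·I_B = 75 × 0.155 = 11.7 mA.
Collector loop: V_CE = V_CC − I_C·R_C = 24 − 11.7×0.47 = 18.5 V.
Since V_CE = 18.5 V > V_CE(sat) ≈ 0.2 V, the transistor is in the active region as assumed.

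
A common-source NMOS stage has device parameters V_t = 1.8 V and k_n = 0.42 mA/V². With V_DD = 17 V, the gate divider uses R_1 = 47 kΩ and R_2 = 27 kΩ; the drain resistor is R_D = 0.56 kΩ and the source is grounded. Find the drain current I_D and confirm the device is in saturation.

I_D ≈ 4.1 mA

V_G = V_DD·R_2/(R_1+R_2) = 17×27/74 = 6.2 V. With the source grounded, V_GS = V_G = 6.2 V.
Assume saturation: I_D = (k_n/2)(V_GS − V_t)² = (0.42/2)×(6.2 − 1.8)² = 0.21×4.4² = 4.07 mA.
V_DS = V_DD − I_D·R_D = 17 − 4.07×0.56 = 14.7 V.
Saturation requires V_DS ≥ V_GS − V_t = 4.4 V; 14.7 ≥ 4.4 ✓.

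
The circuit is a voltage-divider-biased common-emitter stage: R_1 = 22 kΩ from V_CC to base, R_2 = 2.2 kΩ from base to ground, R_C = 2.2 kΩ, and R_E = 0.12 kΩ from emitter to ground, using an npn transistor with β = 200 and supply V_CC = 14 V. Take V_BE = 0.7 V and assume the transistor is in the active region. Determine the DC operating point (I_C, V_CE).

Thevenize the base divider: V_Th = V_CC·R_2/(R_1+R_2) = 14×2.2/24.2 = 1.27 V, R_Th = R_1‖R_2 = 2 kΩ.
Base-emitter loop: V_Th = I_B·R_Th + V_BE + (β+1)I_B·R_E, so I_B = (1.27 − 0.7) / (2 + 201×0.12) = 0.0219 mA.
I_C = β·I_B = 200×0.0219 = 4.39 mA, and I_E = (β+1)I_B = 4.41 mA.
V_CE = V_CC − I_C·R_C − I_E·R_E = 14 − 4.39×2.2 − 4.41×0.12 = 3.82 V.
V_CE = 3.82 V > 0.2 V confirms active-region operation.

I_C ≈ 4.4 mA, V_CE ≈ 3.8 V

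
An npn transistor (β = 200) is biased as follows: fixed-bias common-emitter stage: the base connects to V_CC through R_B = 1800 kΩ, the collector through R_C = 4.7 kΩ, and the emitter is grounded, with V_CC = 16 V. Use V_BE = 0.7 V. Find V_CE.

V_CE ≈ 8 V

Base loop: V_CC = I_B·R_B + V_BE, so I_B = (16 − 0.7)/1800 kΩ = 0.0085 mA.
In the active region I_C = β·I_B = 200 × 0.0085 = 1.7 mA.
Collector loop: V_CE = V_CC − I_C·R_C = 16 − 1.7×4.7 = 8.01 V.
Since V_CE = 8.01 V > V_CE(sat) ≈ 0.2 V, the transistor is in the active region as assumed.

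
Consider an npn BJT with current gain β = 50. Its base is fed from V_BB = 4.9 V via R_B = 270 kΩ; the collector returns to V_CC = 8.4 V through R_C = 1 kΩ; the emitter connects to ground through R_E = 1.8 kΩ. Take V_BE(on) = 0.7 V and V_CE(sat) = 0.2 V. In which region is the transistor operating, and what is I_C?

active; I_C ≈ 0.58 mA

Assume active. Base-emitter loop: I_B = (V_BB − V_BE)/(R_B + (β+1)R_E) = (4.9 − 0.7)/(270 + 51×1.8) = 0.0116 mA.
I_C = β·I_B = 50×0.0116 = 0.58 mA.
V_CE = V_CC − I_C·R_C − I_E·R_E = 8.4 − 0.58×1 − 0.592×1.8 = 6.75 V > V_CE(sat), so the active-region assumption holds.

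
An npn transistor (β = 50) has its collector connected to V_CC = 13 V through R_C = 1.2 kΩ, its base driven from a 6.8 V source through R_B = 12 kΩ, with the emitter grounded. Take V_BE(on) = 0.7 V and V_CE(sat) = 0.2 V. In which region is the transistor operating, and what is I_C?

saturation; I_C ≈ 11 mA

Assume active: I_B = (6.8 − 0.7)/12 = 0.508 mA, giving I_C = β·I_B = 25.4 mA.
But then V_CE = 13 − 25.4×1.2 = -17.5 V < V_CE(sat) = 0.2 V — impossible in the active region.
So the transistor is saturated. With V_CE = 0.2 V, I_C = (V_CC − 0.2)/R_C = 12.8/1.2 = 10.7 mA.
Check: β·I_B = 25.4 mA > I_C = 10.7 mA, confirming saturation.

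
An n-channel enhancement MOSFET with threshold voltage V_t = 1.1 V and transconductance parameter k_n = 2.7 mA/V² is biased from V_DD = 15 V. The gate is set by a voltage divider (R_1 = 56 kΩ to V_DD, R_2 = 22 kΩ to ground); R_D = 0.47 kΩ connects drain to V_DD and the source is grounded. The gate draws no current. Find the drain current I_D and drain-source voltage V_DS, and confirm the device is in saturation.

I_D ≈ 13 mA, V_DS ≈ 8.8 V

V_G = V_DD·R_2/(R_1+R_2) = 15×22/78 = 4.23 V. With the source grounded, V_GS = V_G = 4.23 V.
Assume saturation: I_D = (k_n/2)(V_GS − V_t)² = (2.7/2)×(4.23 − 1.1)² = 1.35×3.13² = 13.2 mA.
V_DS = V_DD − I_D·R_D = 15 − 13.2×0.47 = 8.78 V.
Saturation requires V_DS ≥ V_GS − V_t = 3.13 V; 8.78 ≥ 3.13 ✓.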